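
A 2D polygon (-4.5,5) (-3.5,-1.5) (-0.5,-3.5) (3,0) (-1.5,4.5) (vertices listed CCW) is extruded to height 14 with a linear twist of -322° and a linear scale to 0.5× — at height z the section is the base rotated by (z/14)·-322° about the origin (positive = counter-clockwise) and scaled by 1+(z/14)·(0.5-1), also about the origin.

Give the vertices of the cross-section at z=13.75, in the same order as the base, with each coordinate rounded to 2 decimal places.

Cross-section at z=13.75: (-3.41,0.25) (-0.76,-1.78) (1.05,-1.46) (1.10,1.06) (-2.14,1.13)

t = z/height = 13.75/14 = 0.982143
s = 1 + (scale-1)·z/height = 1 + (0.5-1)·13.75/14 = 0.508929
θ = twist·z/height = -322°·13.75/14 = -316.2500° = -5.519604 rad
cos θ = 0.722364, sin θ = 0.691513 (intermediates below are computed at full precision and shown rounded to 5 d.p.)
v1: (-4.5,5) → rotate → (-6.70820,0.50001) → ×s → (-3.41400,0.25447) → (-3.41,0.25)
v2: (-3.5,-1.5) → rotate → (-1.49100,-3.50384) → ×s → (-0.75881,-1.78321) → (-0.76,-1.78)
v3: (-0.5,-3.5) → rotate → (2.05911,-2.87403) → ×s → (1.04794,-1.46268) → (1.05,-1.46)
v4: (3,0) → rotate → (2.16709,2.07454) → ×s → (1.10289,1.05579) → (1.10,1.06)
v5: (-1.5,4.5) → rotate → (-4.19535,2.21337) → ×s → (-2.13514,1.12645) → (-2.14,1.13)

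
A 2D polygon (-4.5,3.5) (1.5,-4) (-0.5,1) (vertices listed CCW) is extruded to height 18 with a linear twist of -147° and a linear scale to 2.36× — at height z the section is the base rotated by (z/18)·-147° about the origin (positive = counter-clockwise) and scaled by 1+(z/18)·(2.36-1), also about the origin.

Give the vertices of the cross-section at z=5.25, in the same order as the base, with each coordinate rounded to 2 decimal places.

Cross-section at z=5.25: (-1.28,7.86) (-2.27,-5.52) (0.44,1.50)

t = z/height = 5.25/18 = 0.291667
s = 1 + (scale-1)·z/height = 1 + (2.36-1)·5.25/18 = 1.396667
θ = twist·z/height = -147°·5.25/18 = -42.8750° = -0.748310 rad
cos θ = 0.732840, sin θ = -0.680401 (intermediates below are computed at full precision and shown rounded to 5 d.p.)
v1: (-4.5,3.5) → rotate → (-0.91638,5.62674) → ×s → (-1.27987,7.85869) → (-1.28,7.86)
v2: (1.5,-4) → rotate → (-1.62234,-3.95196) → ×s → (-2.26588,-5.51957) → (-2.27,-5.52)
v3: (-0.5,1) → rotate → (0.31398,1.07304) → ×s → (0.43853,1.49868) → (0.44,1.50)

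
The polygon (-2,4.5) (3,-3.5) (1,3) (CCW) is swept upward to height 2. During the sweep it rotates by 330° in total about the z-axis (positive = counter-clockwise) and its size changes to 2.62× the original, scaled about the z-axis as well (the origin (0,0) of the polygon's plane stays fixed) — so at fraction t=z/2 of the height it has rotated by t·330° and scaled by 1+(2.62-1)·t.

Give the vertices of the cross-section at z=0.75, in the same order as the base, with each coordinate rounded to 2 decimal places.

Cross-section at z=0.75: (-4.23,-6.69) (2.00,7.14) (-4.90,-1.34)

t = z/height = 0.75/2 = 0.375
s = 1 + (scale-1)·z/height = 1 + (2.62-1)·0.75/2 = 1.607500
θ = twist·z/height = 330°·0.75/2 = 123.7500° = 2.159845 rad
cos θ = -0.555570, sin θ = 0.831470 (intermediates below are computed at full precision and shown rounded to 5 d.p.)
v1: (-2,4.5) → rotate → (-2.63047,-4.16301) → ×s → (-4.22849,-6.69203) → (-4.23,-6.69)
v2: (3,-3.5) → rotate → (1.24343,4.43890) → ×s → (1.99882,7.13554) → (2.00,7.14)
v3: (1,3) → rotate → (-3.04998,-0.83524) → ×s → (-4.90284,-1.34265) → (-4.90,-1.34)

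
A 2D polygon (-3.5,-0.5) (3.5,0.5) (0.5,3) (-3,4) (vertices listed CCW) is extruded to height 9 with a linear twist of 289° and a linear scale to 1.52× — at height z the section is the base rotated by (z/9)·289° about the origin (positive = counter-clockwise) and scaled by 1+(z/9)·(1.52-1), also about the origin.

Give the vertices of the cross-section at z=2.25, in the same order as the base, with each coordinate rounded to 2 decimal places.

t = z/height = 2.25/9 = 0.25
s = 1 + (scale-1)·z/height = 1 + (1.52-1)·2.25/9 = 1.130000
θ = twist·z/height = 289°·2.25/9 = 72.2500° = 1.261000 rad
cos θ = 0.304864, sin θ = 0.952396 (intermediates below are computed at full precision and shown rounded to 5 d.p.)
v1: (-3.5,-0.5) → rotate → (-0.59083,-3.48582) → ×s → (-0.66763,-3.93897) → (-0.67,-3.94)
v2: (3.5,0.5) → rotate → (0.59083,3.48582) → ×s → (0.66763,3.93897) → (0.67,3.94)
v3: (0.5,3) → rotate → (-2.70476,1.39079) → ×s → (-3.05637,1.57159) → (-3.06,1.57)
v4: (-3,4) → rotate → (-4.72418,-1.63773) → ×s → (-5.33832,-1.85064) → (-5.34,-1.85)

Cross-section at z=2.25: (-0.67,-3.94) (0.67,3.94) (-3.06,1.57) (-5.34,-1.85)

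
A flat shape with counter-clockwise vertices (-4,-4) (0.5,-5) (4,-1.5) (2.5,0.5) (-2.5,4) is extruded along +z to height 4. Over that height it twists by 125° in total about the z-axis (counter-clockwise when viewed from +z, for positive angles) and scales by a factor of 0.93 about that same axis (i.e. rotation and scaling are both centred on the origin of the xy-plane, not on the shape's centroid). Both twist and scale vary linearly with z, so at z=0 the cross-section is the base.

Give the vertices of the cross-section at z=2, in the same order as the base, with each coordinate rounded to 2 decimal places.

t = z/height = 2/4 = 0.5
s = 1 + (scale-1)·z/height = 1 + (0.93-1)·2/4 = 0.965000
θ = twist·z/height = 125°·2/4 = 62.5000° = 1.090831 rad
cos θ = 0.461749, sin θ = 0.887011 (intermediates below are computed at full precision and shown rounded to 5 d.p.)
v1: (-4,-4) → rotate → (1.70105,-5.39504) → ×s → (1.64151,-5.20621) → (1.64,-5.21)
v2: (0.5,-5) → rotate → (4.66593,-1.86524) → ×s → (4.50262,-1.79995) → (4.50,-1.80)
v3: (4,-1.5) → rotate → (3.17751,2.85542) → ×s → (3.06630,2.75548) → (3.07,2.76)
v4: (2.5,0.5) → rotate → (0.71087,2.44840) → ×s → (0.68599,2.36271) → (0.69,2.36)
v5: (-2.5,4) → rotate → (-4.70241,-0.37053) → ×s → (-4.53783,-0.35756) → (-4.54,-0.36)

Cross-section at z=2: (1.64,-5.21) (4.50,-1.80) (3.07,2.76) (0.69,2.36) (-4.54,-0.36)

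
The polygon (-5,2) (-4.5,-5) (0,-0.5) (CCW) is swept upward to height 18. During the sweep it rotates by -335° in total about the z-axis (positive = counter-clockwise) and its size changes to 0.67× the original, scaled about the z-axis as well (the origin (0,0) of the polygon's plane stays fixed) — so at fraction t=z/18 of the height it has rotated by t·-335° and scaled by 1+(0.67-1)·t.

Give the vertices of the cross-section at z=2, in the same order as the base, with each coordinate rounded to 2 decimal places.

Cross-section at z=2: (-2.67,4.45) (-6.37,-1.21) (-0.29,-0.38)

t = z/height = 2/18 = 0.111111
s = 1 + (scale-1)·z/height = 1 + (0.67-1)·2/18 = 0.963333
θ = twist·z/height = -335°·2/18 = -37.2222° = -0.649650 rad
cos θ = 0.796295, sin θ = -0.604908 (intermediates below are computed at full precision and shown rounded to 5 d.p.)
v1: (-5,2) → rotate → (-2.77166,4.61713) → ×s → (-2.67003,4.44784) → (-2.67,4.45)
v2: (-4.5,-5) → rotate → (-6.60787,-1.25939) → ×s → (-6.36558,-1.21321) → (-6.37,-1.21)
v3: (0,-0.5) → rotate → (-0.30245,-0.39815) → ×s → (-0.29136,-0.38355) → (-0.29,-0.38)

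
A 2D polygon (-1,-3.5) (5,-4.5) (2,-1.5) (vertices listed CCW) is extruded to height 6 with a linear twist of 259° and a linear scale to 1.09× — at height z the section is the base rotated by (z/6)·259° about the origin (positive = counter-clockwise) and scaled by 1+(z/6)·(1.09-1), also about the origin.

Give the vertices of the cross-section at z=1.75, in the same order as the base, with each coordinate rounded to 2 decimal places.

Cross-section at z=1.75: (3.22,-1.89) (5.75,3.82) (2.00,1.60)

t = z/height = 1.75/6 = 0.291667
s = 1 + (scale-1)·z/height = 1 + (1.09-1)·1.75/6 = 1.026250
θ = twist·z/height = 259°·1.75/6 = 75.5417° = 1.318451 rad
cos θ = 0.249676, sin θ = 0.968329 (intermediates below are computed at full precision and shown rounded to 5 d.p.)
v1: (-1,-3.5) → rotate → (3.13948,-1.84220) → ×s → (3.22189,-1.89055) → (3.22,-1.89)
v2: (5,-4.5) → rotate → (5.60586,3.71811) → ×s → (5.75302,3.81571) → (5.75,3.82)
v3: (2,-1.5) → rotate → (1.95185,1.56215) → ×s → (2.00308,1.60315) → (2.00,1.60)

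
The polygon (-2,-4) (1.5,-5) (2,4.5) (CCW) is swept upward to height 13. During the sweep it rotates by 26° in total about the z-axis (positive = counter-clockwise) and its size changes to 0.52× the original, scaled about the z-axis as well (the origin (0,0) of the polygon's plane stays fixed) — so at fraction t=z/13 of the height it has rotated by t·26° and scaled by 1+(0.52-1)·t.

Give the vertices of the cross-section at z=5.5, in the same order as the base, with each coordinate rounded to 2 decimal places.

Cross-section at z=5.5: (-0.96,-3.43) (1.93,-3.68) (0.88,3.82)

t = z/height = 5.5/13 = 0.423077
s = 1 + (scale-1)·z/height = 1 + (0.52-1)·5.5/13 = 0.796923
θ = twist·z/height = 26°·5.5/13 = 11.0000° = 0.191986 rad
cos θ = 0.981627, sin θ = 0.190809 (intermediates below are computed at full precision and shown rounded to 5 d.p.)
v1: (-2,-4) → rotate → (-1.20002,-4.30813) → ×s → (-0.95632,-3.43325) → (-0.96,-3.43)
v2: (1.5,-5) → rotate → (2.42649,-4.62192) → ×s → (1.93372,-3.68332) → (1.93,-3.68)
v3: (2,4.5) → rotate → (1.10461,4.79894) → ×s → (0.88029,3.82439) → (0.88,3.82)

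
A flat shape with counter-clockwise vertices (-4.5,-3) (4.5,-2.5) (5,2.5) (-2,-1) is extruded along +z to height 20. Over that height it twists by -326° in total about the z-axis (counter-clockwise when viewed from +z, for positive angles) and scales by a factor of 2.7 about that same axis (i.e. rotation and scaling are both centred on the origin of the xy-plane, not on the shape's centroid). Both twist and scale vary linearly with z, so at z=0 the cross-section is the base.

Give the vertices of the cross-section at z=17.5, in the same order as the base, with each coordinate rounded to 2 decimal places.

t = z/height = 17.5/20 = 0.875
s = 1 + (scale-1)·z/height = 1 + (2.7-1)·17.5/20 = 2.487500
θ = twist·z/height = -326°·17.5/20 = -285.2500° = -4.978552 rad
cos θ = 0.263031, sin θ = 0.964787 (intermediates below are computed at full precision and shown rounded to 5 d.p.)
v1: (-4.5,-3) → rotate → (1.71072,-5.13064) → ×s → (4.25542,-12.76246) → (4.26,-12.76)
v2: (4.5,-2.5) → rotate → (3.59561,3.68396) → ×s → (8.94408,9.16386) → (8.94,9.16)
v3: (5,2.5) → rotate → (-1.09681,5.48151) → ×s → (-2.72832,13.63527) → (-2.73,13.64)
v4: (-2,-1) → rotate → (0.43872,-2.19261) → ×s → (1.09133,-5.45411) → (1.09,-5.45)

Cross-section at z=17.5: (4.26,-12.76) (8.94,9.16) (-2.73,13.64) (1.09,-5.45)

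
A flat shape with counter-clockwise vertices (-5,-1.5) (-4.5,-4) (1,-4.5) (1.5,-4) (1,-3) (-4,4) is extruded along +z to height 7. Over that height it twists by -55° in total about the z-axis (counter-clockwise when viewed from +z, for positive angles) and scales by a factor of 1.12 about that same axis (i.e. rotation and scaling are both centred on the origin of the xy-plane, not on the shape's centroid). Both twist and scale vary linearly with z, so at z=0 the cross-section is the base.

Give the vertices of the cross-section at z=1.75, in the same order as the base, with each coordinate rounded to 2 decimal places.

t = z/height = 1.75/7 = 0.25
s = 1 + (scale-1)·z/height = 1 + (1.12-1)·1.75/7 = 1.030000
θ = twist·z/height = -55°·1.75/7 = -13.7500° = -0.239983 rad
cos θ = 0.971342, sin θ = -0.237686 (intermediates below are computed at full precision and shown rounded to 5 d.p.)
v1: (-5,-1.5) → rotate → (-5.21324,-0.26858) → ×s → (-5.36964,-0.27664) → (-5.37,-0.28)
v2: (-4.5,-4) → rotate → (-5.32178,-2.81578) → ×s → (-5.48144,-2.90026) → (-5.48,-2.90)
v3: (1,-4.5) → rotate → (-0.09824,-4.60873) → ×s → (-0.10119,-4.74699) → (-0.10,-4.75)
v4: (1.5,-4) → rotate → (0.50627,-4.24190) → ×s → (0.52146,-4.36915) → (0.52,-4.37)
v5: (1,-3) → rotate → (0.25828,-3.15171) → ×s → (0.26603,-3.24626) → (0.27,-3.25)
v6: (-4,4) → rotate → (-2.93462,4.83611) → ×s → (-3.02266,4.98120) → (-3.02,4.98)

Cross-section at z=1.75: (-5.37,-0.28) (-5.48,-2.90) (-0.10,-4.75) (0.52,-4.37) (0.27,-3.25) (-3.02,4.98)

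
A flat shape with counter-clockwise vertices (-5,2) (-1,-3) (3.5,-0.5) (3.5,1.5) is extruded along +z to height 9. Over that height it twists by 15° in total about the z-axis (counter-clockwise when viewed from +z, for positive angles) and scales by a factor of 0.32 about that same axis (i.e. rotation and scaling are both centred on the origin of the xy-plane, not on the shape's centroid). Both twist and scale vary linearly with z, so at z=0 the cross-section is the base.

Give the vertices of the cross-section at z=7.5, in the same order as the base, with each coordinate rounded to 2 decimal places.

Cross-section at z=7.5: (-2.30,0.38) (-0.14,-1.36) (1.53,0.12) (1.34,0.96)

t = z/height = 7.5/9 = 0.833333
s = 1 + (scale-1)·z/height = 1 + (0.32-1)·7.5/9 = 0.433333
θ = twist·z/height = 15°·7.5/9 = 12.5000° = 0.218166 rad
cos θ = 0.976296, sin θ = 0.216440 (intermediates below are computed at full precision and shown rounded to 5 d.p.)
v1: (-5,2) → rotate → (-5.31436,0.87039) → ×s → (-2.30289,0.37717) → (-2.30,0.38)
v2: (-1,-3) → rotate → (-0.32698,-3.14533) → ×s → (-0.14169,-1.36298) → (-0.14,-1.36)
v3: (3.5,-0.5) → rotate → (3.52526,0.26939) → ×s → (1.52761,0.11674) → (1.53,0.12)
v4: (3.5,1.5) → rotate → (3.09238,2.22198) → ×s → (1.34003,0.96286) → (1.34,0.96)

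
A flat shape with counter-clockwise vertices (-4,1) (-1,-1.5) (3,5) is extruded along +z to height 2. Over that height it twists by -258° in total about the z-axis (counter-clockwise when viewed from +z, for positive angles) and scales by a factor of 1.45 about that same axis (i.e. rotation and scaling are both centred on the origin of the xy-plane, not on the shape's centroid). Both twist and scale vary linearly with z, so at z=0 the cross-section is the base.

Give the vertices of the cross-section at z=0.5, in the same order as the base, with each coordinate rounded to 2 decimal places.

t = z/height = 0.5/2 = 0.25
s = 1 + (scale-1)·z/height = 1 + (1.45-1)·0.5/2 = 1.112500
θ = twist·z/height = -258°·0.5/2 = -64.5000° = -1.125737 rad
cos θ = 0.430511, sin θ = -0.902585 (intermediates below are computed at full precision and shown rounded to 5 d.p.)
v1: (-4,1) → rotate → (-0.81946,4.04085) → ×s → (-0.91165,4.49545) → (-0.91,4.50)
v2: (-1,-1.5) → rotate → (-1.78439,0.25682) → ×s → (-1.98513,0.28571) → (-1.99,0.29)
v3: (3,5) → rotate → (5.80446,-0.55520) → ×s → (6.45746,-0.61766) → (6.46,-0.62)

Cross-section at z=0.5: (-0.91,4.50) (-1.99,0.29) (6.46,-0.62)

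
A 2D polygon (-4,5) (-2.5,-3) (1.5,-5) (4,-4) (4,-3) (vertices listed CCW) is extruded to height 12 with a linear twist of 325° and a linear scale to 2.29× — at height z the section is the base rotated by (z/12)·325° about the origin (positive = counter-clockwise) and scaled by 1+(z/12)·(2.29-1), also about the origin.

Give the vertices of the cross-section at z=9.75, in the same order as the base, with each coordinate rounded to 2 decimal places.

t = z/height = 9.75/12 = 0.8125
s = 1 + (scale-1)·z/height = 1 + (2.29-1)·9.75/12 = 2.048125
θ = twist·z/height = 325°·9.75/12 = 264.0625° = 4.608760 rad
cos θ = -0.103444, sin θ = -0.994635 (intermediates below are computed at full precision and shown rounded to 5 d.p.)
v1: (-4,5) → rotate → (5.38695,3.46132) → ×s → (11.03315,7.08922) → (11.03,7.09)
v2: (-2.5,-3) → rotate → (-2.72530,2.79692) → ×s → (-5.58175,5.72844) → (-5.58,5.73)
v3: (1.5,-5) → rotate → (-5.12834,-0.97474) → ×s → (-10.50349,-1.99638) → (-10.50,-2.00)
v4: (4,-4) → rotate → (-4.39232,-3.56477) → ×s → (-8.99601,-7.30109) → (-9.00,-7.30)
v5: (4,-3) → rotate → (-3.39768,-3.66821) → ×s → (-6.95887,-7.51295) → (-6.96,-7.51)

Cross-section at z=9.75: (11.03,7.09) (-5.58,5.73) (-10.50,-2.00) (-9.00,-7.30) (-6.96,-7.51)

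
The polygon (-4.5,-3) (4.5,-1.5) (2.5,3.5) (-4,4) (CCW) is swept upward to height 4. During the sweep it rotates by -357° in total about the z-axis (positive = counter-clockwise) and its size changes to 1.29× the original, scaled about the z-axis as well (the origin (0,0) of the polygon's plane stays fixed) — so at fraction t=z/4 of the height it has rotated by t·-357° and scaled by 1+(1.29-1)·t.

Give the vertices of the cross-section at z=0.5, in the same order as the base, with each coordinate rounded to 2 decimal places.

Cross-section at z=0.5: (-5.50,1.06) (2.23,-4.38) (4.39,0.76) (-0.04,5.86)

t = z/height = 0.5/4 = 0.125
s = 1 + (scale-1)·z/height = 1 + (1.29-1)·0.5/4 = 1.036250
θ = twist·z/height = -357°·0.5/4 = -44.6250° = -0.778853 rad
cos θ = 0.711720, sin θ = -0.702464 (intermediates below are computed at full precision and shown rounded to 5 d.p.)
v1: (-4.5,-3) → rotate → (-5.31013,1.02593) → ×s → (-5.50262,1.06312) → (-5.50,1.06)
v2: (4.5,-1.5) → rotate → (2.14904,-4.22867) → ×s → (2.22695,-4.38196) → (2.23,-4.38)
v3: (2.5,3.5) → rotate → (4.23792,0.73486) → ×s → (4.39155,0.76150) → (4.39,0.76)
v4: (-4,4) → rotate → (-0.03702,5.65673) → ×s → (-0.03837,5.86179) → (-0.04,5.86)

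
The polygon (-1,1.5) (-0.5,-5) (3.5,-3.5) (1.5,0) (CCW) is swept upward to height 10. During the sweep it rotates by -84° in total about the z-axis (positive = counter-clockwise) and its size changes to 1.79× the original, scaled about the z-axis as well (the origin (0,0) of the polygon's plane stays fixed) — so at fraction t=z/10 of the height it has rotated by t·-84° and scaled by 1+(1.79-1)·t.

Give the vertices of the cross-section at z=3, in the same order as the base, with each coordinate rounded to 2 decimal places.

Cross-section at z=3: (-0.33,2.21) (-3.19,-5.33) (2.07,-5.76) (1.68,-0.79)

t = z/height = 3/10 = 0.3
s = 1 + (scale-1)·z/height = 1 + (1.79-1)·3/10 = 1.237000
θ = twist·z/height = -84°·3/10 = -25.2000° = -0.439823 rad
cos θ = 0.904827, sin θ = -0.425779 (intermediates below are computed at full precision and shown rounded to 5 d.p.)
v1: (-1,1.5) → rotate → (-0.26616,1.78302) → ×s → (-0.32924,2.20560) → (-0.33,2.21)
v2: (-0.5,-5) → rotate → (-2.58131,-4.31125) → ×s → (-3.19308,-5.33301) → (-3.19,-5.33)
v3: (3.5,-3.5) → rotate → (1.67667,-4.65712) → ×s → (2.07404,-5.76086) → (2.07,-5.76)
v4: (1.5,0) → rotate → (1.35724,-0.63867) → ×s → (1.67891,-0.79003) → (1.68,-0.79)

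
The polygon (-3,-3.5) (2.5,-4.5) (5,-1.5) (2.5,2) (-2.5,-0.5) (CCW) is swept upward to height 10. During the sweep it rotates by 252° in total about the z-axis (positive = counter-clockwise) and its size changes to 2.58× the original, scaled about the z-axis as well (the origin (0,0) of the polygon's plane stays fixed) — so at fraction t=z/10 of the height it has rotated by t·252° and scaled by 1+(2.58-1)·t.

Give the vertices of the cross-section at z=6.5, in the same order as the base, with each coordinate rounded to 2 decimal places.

t = z/height = 6.5/10 = 0.65
s = 1 + (scale-1)·z/height = 1 + (2.58-1)·6.5/10 = 2.027000
θ = twist·z/height = 252°·6.5/10 = 163.8000° = 2.858849 rad
cos θ = -0.960294, sin θ = 0.278991 (intermediates below are computed at full precision and shown rounded to 5 d.p.)
v1: (-3,-3.5) → rotate → (3.85735,2.52405) → ×s → (7.81885,5.11626) → (7.82,5.12)
v2: (2.5,-4.5) → rotate → (-1.14527,5.01880) → ×s → (-2.32147,10.17311) → (-2.32,10.17)
v3: (5,-1.5) → rotate → (-4.38298,2.83540) → ×s → (-8.88430,5.74735) → (-8.88,5.75)
v4: (2.5,2) → rotate → (-2.95872,-1.22311) → ×s → (-5.99732,-2.47924) → (-6.00,-2.48)
v5: (-2.5,-0.5) → rotate → (2.54023,-0.21733) → ×s → (5.14905,-0.44053) → (5.15,-0.44)

Cross-section at z=6.5: (7.82,5.12) (-2.32,10.17) (-8.88,5.75) (-6.00,-2.48) (5.15,-0.44)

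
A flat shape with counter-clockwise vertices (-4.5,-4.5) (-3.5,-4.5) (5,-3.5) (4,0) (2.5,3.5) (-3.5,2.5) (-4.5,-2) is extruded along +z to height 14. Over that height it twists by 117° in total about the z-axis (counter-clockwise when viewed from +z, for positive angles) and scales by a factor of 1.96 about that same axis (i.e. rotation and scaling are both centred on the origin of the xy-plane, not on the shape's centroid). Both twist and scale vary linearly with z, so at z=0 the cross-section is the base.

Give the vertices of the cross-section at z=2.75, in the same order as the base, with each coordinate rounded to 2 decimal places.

t = z/height = 2.75/14 = 0.196429
s = 1 + (scale-1)·z/height = 1 + (1.96-1)·2.75/14 = 1.188571
θ = twist·z/height = 117°·2.75/14 = 22.9821° = 0.401114 rad
cos θ = 0.920627, sin θ = 0.390444 (intermediates below are computed at full precision and shown rounded to 5 d.p.)
v1: (-4.5,-4.5) → rotate → (-2.38582,-5.89982) → ×s → (-2.83572,-7.01236) → (-2.84,-7.01)
v2: (-3.5,-4.5) → rotate → (-1.46519,-5.50937) → ×s → (-1.74149,-6.54829) → (-1.74,-6.55)
v3: (5,-3.5) → rotate → (5.96969,-1.26997) → ×s → (7.09540,-1.50945) → (7.10,-1.51)
v4: (4,0) → rotate → (3.68251,1.56178) → ×s → (4.37692,1.85628) → (4.38,1.86)
v5: (2.5,3.5) → rotate → (0.93501,4.19830) → ×s → (1.11133,4.98998) → (1.11,4.99)
v6: (-3.5,2.5) → rotate → (-4.19830,0.93501) → ×s → (-4.98998,1.11133) → (-4.99,1.11)
v7: (-4.5,-2) → rotate → (-3.36193,-3.59825) → ×s → (-3.99590,-4.27678) → (-4.00,-4.28)

Cross-section at z=2.75: (-2.84,-7.01) (-1.74,-6.55) (7.10,-1.51) (4.38,1.86) (1.11,4.99) (-4.99,1.11) (-4.00,-4.28)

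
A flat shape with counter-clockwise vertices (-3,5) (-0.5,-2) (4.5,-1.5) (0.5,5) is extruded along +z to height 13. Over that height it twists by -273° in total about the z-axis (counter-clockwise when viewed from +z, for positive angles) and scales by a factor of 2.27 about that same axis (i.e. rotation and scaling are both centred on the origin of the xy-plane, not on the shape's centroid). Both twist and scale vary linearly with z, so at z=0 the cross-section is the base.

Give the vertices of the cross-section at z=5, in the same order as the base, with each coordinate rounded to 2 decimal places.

t = z/height = 5/13 = 0.384615
s = 1 + (scale-1)·z/height = 1 + (2.27-1)·5/13 = 1.488462
θ = twist·z/height = -273°·5/13 = -105.0000° = -1.832596 rad
cos θ = -0.258819, sin θ = -0.965926 (intermediates below are computed at full precision and shown rounded to 5 d.p.)
v1: (-3,5) → rotate → (5.60609,1.60368) → ×s → (8.34444,2.38702) → (8.34,2.39)
v2: (-0.5,-2) → rotate → (-1.80244,1.00060) → ×s → (-2.68287,1.48936) → (-2.68,1.49)
v3: (4.5,-1.5) → rotate → (-2.61357,-3.95844) → ×s → (-3.89021,-5.89198) → (-3.89,-5.89)
v4: (0.5,5) → rotate → (4.70022,-1.77706) → ×s → (6.99610,-2.64508) → (7.00,-2.65)

Cross-section at z=5: (8.34,2.39) (-2.68,1.49) (-3.89,-5.89) (7.00,-2.65)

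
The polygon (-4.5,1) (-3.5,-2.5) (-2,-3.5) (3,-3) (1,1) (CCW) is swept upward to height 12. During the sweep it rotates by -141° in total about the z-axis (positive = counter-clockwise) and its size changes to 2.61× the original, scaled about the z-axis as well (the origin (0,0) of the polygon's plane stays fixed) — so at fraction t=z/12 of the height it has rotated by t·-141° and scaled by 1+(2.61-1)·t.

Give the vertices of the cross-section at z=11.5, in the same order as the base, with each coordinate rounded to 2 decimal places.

t = z/height = 11.5/12 = 0.958333
s = 1 + (scale-1)·z/height = 1 + (2.61-1)·11.5/12 = 2.542917
θ = twist·z/height = -141°·11.5/12 = -135.1250° = -2.358376 rad
cos θ = -0.708648, sin θ = -0.705562 (intermediates below are computed at full precision and shown rounded to 5 d.p.)
v1: (-4.5,1) → rotate → (3.89448,2.46638) → ×s → (9.90333,6.27181) → (9.90,6.27)
v2: (-3.5,-2.5) → rotate → (0.71636,4.24109) → ×s → (1.82165,10.78473) → (1.82,10.78)
v3: (-2,-3.5) → rotate → (-1.05217,3.89139) → ×s → (-2.67559,9.89549) → (-2.68,9.90)
v4: (3,-3) → rotate → (-4.24263,0.00926) → ×s → (-10.78866,0.02354) → (-10.79,0.02)
v5: (1,1) → rotate → (-0.00309,-1.41421) → ×s → (-0.00785,-3.59622) → (-0.01,-3.60)

Cross-section at z=11.5: (9.90,6.27) (1.82,10.78) (-2.68,9.90) (-10.79,0.02) (-0.01,-3.60)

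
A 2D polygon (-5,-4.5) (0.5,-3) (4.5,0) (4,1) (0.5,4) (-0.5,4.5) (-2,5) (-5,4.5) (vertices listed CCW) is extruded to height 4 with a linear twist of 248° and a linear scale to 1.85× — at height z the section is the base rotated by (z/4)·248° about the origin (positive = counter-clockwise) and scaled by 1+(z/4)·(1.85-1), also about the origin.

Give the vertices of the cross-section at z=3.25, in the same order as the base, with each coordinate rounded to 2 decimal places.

t = z/height = 3.25/4 = 0.8125
s = 1 + (scale-1)·z/height = 1 + (1.85-1)·3.25/4 = 1.690625
θ = twist·z/height = 248°·3.25/4 = 201.5000° = 3.516838 rad
cos θ = -0.930418, sin θ = -0.366501 (intermediates below are computed at full precision and shown rounded to 5 d.p.)
v1: (-5,-4.5) → rotate → (3.00283,6.01939) → ×s → (5.07666,10.17652) → (5.08,10.18)
v2: (0.5,-3) → rotate → (-1.56471,2.60800) → ×s → (-2.64534,4.40915) → (-2.65,4.41)
v3: (4.5,0) → rotate → (-4.18688,-1.64926) → ×s → (-7.07844,-2.78827) → (-7.08,-2.79)
v4: (4,1) → rotate → (-3.35517,-2.39642) → ×s → (-5.67233,-4.05145) → (-5.67,-4.05)
v5: (0.5,4) → rotate → (1.00080,-3.90492) → ×s → (1.69197,-6.60176) → (1.69,-6.60)
v6: (-0.5,4.5) → rotate → (2.11446,-4.00363) → ×s → (3.57477,-6.76863) → (3.57,-6.77)
v7: (-2,5) → rotate → (3.69334,-3.91909) → ×s → (6.24406,-6.62570) → (6.24,-6.63)
v8: (-5,4.5) → rotate → (6.30134,-2.35437) → ×s → (10.65321,-3.98036) → (10.65,-3.98)

Cross-section at z=3.25: (5.08,10.18) (-2.65,4.41) (-7.08,-2.79) (-5.67,-4.05) (1.69,-6.60) (3.57,-6.77) (6.24,-6.63) (10.65,-3.98)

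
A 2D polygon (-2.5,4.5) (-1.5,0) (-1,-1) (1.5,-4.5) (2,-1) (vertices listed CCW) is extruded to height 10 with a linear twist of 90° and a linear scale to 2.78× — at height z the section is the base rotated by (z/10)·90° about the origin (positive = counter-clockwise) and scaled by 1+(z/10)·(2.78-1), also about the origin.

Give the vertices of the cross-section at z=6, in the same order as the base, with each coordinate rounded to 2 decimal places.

t = z/height = 6/10 = 0.6
s = 1 + (scale-1)·z/height = 1 + (2.78-1)·6/10 = 2.068000
θ = twist·z/height = 90°·6/10 = 54.0000° = 0.942478 rad
cos θ = 0.587785, sin θ = 0.809017 (intermediates below are computed at full precision and shown rounded to 5 d.p.)
v1: (-2.5,4.5) → rotate → (-5.11004,0.62249) → ×s → (-10.56756,1.28731) → (-10.57,1.29)
v2: (-1.5,0) → rotate → (-0.88168,-1.21353) → ×s → (-1.82331,-2.50957) → (-1.82,-2.51)
v3: (-1,-1) → rotate → (0.22123,-1.39680) → ×s → (0.45751,-2.88859) → (0.46,-2.89)
v4: (1.5,-4.5) → rotate → (4.52225,-1.43151) → ×s → (9.35202,-2.96036) → (9.35,-2.96)
v5: (2,-1) → rotate → (1.98459,1.03025) → ×s → (4.10413,2.13055) → (4.10,2.13)

Cross-section at z=6: (-10.57,1.29) (-1.82,-2.51) (0.46,-2.89) (9.35,-2.96) (4.10,2.13)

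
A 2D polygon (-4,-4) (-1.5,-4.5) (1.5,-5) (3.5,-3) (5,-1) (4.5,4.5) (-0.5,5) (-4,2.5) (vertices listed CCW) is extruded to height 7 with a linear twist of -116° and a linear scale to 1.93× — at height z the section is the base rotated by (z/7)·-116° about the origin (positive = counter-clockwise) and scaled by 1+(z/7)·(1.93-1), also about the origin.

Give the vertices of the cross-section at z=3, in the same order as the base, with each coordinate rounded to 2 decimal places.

t = z/height = 3/7 = 0.428571
s = 1 + (scale-1)·z/height = 1 + (1.93-1)·3/7 = 1.398571
θ = twist·z/height = -116°·3/7 = -49.7143° = -0.867678 rad
cos θ = 0.646600, sin θ = -0.762830 (intermediates below are computed at full precision and shown rounded to 5 d.p.)
v1: (-4,-4) → rotate → (-5.63772,0.46492) → ×s → (-7.88475,0.65022) → (-7.88,0.65)
v2: (-1.5,-4.5) → rotate → (-4.40263,-1.76545) → ×s → (-6.15740,-2.46911) → (-6.16,-2.47)
v3: (1.5,-5) → rotate → (-2.84425,-4.37724) → ×s → (-3.97788,-6.12189) → (-3.98,-6.12)
v4: (3.5,-3) → rotate → (-0.02539,-4.60970) → ×s → (-0.03551,-6.44700) → (-0.04,-6.45)
v5: (5,-1) → rotate → (2.47017,-4.46075) → ×s → (3.45471,-6.23867) → (3.45,-6.24)
v6: (4.5,4.5) → rotate → (6.34243,-0.52303) → ×s → (8.87034,-0.73150) → (8.87,-0.73)
v7: (-0.5,5) → rotate → (3.49085,3.61441) → ×s → (4.88220,5.05501) → (4.88,5.06)
v8: (-4,2.5) → rotate → (-0.67932,4.66782) → ×s → (-0.95008,6.52828) → (-0.95,6.53)

Cross-section at z=3: (-7.88,0.65) (-6.16,-2.47) (-3.98,-6.12) (-0.04,-6.45) (3.45,-6.24) (8.87,-0.73) (4.88,5.06) (-0.95,6.53)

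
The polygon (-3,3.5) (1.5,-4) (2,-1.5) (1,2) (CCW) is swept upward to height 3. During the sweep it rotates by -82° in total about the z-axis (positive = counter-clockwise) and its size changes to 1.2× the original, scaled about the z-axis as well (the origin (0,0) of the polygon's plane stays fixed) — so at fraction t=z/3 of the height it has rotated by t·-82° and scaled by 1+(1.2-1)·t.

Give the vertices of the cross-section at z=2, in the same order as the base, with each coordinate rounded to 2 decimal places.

t = z/height = 2/3 = 0.666667
s = 1 + (scale-1)·z/height = 1 + (1.2-1)·2/3 = 1.133333
θ = twist·z/height = -82°·2/3 = -54.6667° = -0.954113 rad
cos θ = 0.578332, sin θ = -0.815801 (intermediates below are computed at full precision and shown rounded to 5 d.p.)
v1: (-3,3.5) → rotate → (1.12031,4.47157) → ×s → (1.26968,5.06778) → (1.27,5.07)
v2: (1.5,-4) → rotate → (-2.39571,-3.53703) → ×s → (-2.71513,-4.00864) → (-2.72,-4.01)
v3: (2,-1.5) → rotate → (-0.06704,-2.49910) → ×s → (-0.07598,-2.83231) → (-0.08,-2.83)
v4: (1,2) → rotate → (2.20993,0.34086) → ×s → (2.50459,0.38631) → (2.50,0.39)

Cross-section at z=2: (1.27,5.07) (-2.72,-4.01) (-0.08,-2.83) (2.50,0.39)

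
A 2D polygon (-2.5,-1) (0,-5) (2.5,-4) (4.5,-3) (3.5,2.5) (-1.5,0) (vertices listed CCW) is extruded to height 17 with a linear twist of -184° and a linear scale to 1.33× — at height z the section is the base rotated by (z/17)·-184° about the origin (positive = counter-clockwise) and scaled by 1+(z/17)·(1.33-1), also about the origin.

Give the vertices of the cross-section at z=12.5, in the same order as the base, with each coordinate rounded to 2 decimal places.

Cross-section at z=12.5: (1.33,3.07) (-4.37,4.42) (-5.70,1.35) (-6.60,-1.28) (-0.91,-5.27) (1.32,1.31)

t = z/height = 12.5/17 = 0.735294
s = 1 + (scale-1)·z/height = 1 + (1.33-1)·12.5/17 = 1.242647
θ = twist·z/height = -184°·12.5/17 = -135.2941° = -2.361328 rad
cos θ = -0.710727, sin θ = -0.703468 (intermediates below are computed at full precision and shown rounded to 5 d.p.)
v1: (-2.5,-1) → rotate → (1.07335,2.46940) → ×s → (1.33380,3.06859) → (1.33,3.07)
v2: (0,-5) → rotate → (-3.51734,3.55364) → ×s → (-4.37081,4.41592) → (-4.37,4.42)
v3: (2.5,-4) → rotate → (-4.59069,1.08424) → ×s → (-5.70461,1.34733) → (-5.70,1.35)
v4: (4.5,-3) → rotate → (-5.30868,-1.03342) → ×s → (-6.59681,-1.28418) → (-6.60,-1.28)
v5: (3.5,2.5) → rotate → (-0.72888,-4.23895) → ×s → (-0.90574,-5.26752) → (-0.91,-5.27)
v6: (-1.5,0) → rotate → (1.06609,1.05520) → ×s → (1.32477,1.31124) → (1.32,1.31)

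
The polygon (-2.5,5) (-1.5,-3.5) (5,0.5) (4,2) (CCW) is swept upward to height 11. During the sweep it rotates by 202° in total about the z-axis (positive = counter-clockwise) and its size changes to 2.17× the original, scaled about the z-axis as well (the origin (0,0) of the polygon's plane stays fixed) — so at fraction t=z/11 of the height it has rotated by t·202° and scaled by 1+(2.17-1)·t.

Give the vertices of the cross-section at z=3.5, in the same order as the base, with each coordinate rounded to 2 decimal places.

t = z/height = 3.5/11 = 0.318182
s = 1 + (scale-1)·z/height = 1 + (2.17-1)·3.5/11 = 1.372273
θ = twist·z/height = 202°·3.5/11 = 64.2727° = 1.121771 rad
cos θ = 0.434088, sin θ = 0.900870 (intermediates below are computed at full precision and shown rounded to 5 d.p.)
v1: (-2.5,5) → rotate → (-5.58957,-0.08174) → ×s → (-7.67042,-0.11216) → (-7.67,-0.11)
v2: (-1.5,-3.5) → rotate → (2.50191,-2.87061) → ×s → (3.43331,-3.93926) → (3.43,-3.94)
v3: (5,0.5) → rotate → (1.72000,4.72140) → ×s → (2.36032,6.47904) → (2.36,6.48)
v4: (4,2) → rotate → (-0.06539,4.47166) → ×s → (-0.08973,6.13633) → (-0.09,6.14)

Cross-section at z=3.5: (-7.67,-0.11) (3.43,-3.94) (2.36,6.48) (-0.09,6.14)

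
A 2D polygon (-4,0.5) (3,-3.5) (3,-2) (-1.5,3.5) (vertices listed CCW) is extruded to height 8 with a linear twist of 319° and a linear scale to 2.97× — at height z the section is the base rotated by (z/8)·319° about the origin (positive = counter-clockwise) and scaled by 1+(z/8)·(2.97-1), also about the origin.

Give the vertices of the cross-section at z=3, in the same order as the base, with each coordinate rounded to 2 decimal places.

Cross-section at z=3: (2.68,-6.48) (2.71,7.54) (0.44,6.25) (-4.00,-5.28)

t = z/height = 3/8 = 0.375
s = 1 + (scale-1)·z/height = 1 + (2.97-1)·3/8 = 1.738750
θ = twist·z/height = 319°·3/8 = 119.6250° = 2.087850 rad
cos θ = -0.494321, sin θ = 0.869279 (intermediates below are computed at full precision and shown rounded to 5 d.p.)
v1: (-4,0.5) → rotate → (1.54265,-3.72428) → ×s → (2.68227,-6.47559) → (2.68,-6.48)
v2: (3,-3.5) → rotate → (1.55951,4.33796) → ×s → (2.71160,7.54263) → (2.71,7.54)
v3: (3,-2) → rotate → (0.25560,3.59648) → ×s → (0.44442,6.25338) → (0.44,6.25)
v4: (-1.5,3.5) → rotate → (-2.30100,-3.03404) → ×s → (-4.00086,-5.27544) → (-4.00,-5.28)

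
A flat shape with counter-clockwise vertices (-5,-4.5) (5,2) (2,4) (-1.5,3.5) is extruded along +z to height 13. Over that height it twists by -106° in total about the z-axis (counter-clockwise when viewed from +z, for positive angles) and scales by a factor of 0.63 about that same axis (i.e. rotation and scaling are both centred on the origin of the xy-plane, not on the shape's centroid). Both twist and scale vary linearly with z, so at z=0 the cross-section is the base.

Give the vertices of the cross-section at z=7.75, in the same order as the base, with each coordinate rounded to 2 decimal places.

t = z/height = 7.75/13 = 0.596154
s = 1 + (scale-1)·z/height = 1 + (0.63-1)·7.75/13 = 0.779423
θ = twist·z/height = -106°·7.75/13 = -63.1923° = -1.102914 rad
cos θ = 0.450997, sin θ = -0.892525 (intermediates below are computed at full precision and shown rounded to 5 d.p.)
v1: (-5,-4.5) → rotate → (-6.27135,2.43314) → ×s → (-4.88804,1.89644) → (-4.89,1.90)
v2: (5,2) → rotate → (4.04004,-3.56063) → ×s → (3.14890,-2.77524) → (3.15,-2.78)
v3: (2,4) → rotate → (4.47210,0.01894) → ×s → (3.48565,0.01476) → (3.49,0.01)
v4: (-1.5,3.5) → rotate → (2.44734,2.91728) → ×s → (1.90752,2.27379) → (1.91,2.27)

Cross-section at z=7.75: (-4.89,1.90) (3.15,-2.78) (3.49,0.01) (1.91,2.27)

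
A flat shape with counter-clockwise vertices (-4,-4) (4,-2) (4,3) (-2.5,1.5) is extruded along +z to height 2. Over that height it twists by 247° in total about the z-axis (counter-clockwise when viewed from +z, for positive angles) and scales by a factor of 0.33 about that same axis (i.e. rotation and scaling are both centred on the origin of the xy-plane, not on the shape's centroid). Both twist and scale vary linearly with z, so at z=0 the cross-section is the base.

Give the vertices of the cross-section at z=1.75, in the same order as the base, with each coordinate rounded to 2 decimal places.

Cross-section at z=1.75: (0.36,2.31) (-1.82,-0.31) (-0.61,-1.98) (1.20,0.11)

t = z/height = 1.75/2 = 0.875
s = 1 + (scale-1)·z/height = 1 + (0.33-1)·1.75/2 = 0.413750
θ = twist·z/height = 247°·1.75/2 = 216.1250° = 3.772093 rad
cos θ = -0.807733, sin θ = -0.589549 (intermediates below are computed at full precision and shown rounded to 5 d.p.)
v1: (-4,-4) → rotate → (0.87274,5.58913) → ×s → (0.36109,2.31250) → (0.36,2.31)
v2: (4,-2) → rotate → (-4.41003,-0.74273) → ×s → (-1.82465,-0.30730) → (-1.82,-0.31)
v3: (4,3) → rotate → (-1.46228,-4.78139) → ×s → (-0.60502,-1.97830) → (-0.61,-1.98)
v4: (-2.5,1.5) → rotate → (2.90366,0.26227) → ×s → (1.20139,0.10852) → (1.20,0.11)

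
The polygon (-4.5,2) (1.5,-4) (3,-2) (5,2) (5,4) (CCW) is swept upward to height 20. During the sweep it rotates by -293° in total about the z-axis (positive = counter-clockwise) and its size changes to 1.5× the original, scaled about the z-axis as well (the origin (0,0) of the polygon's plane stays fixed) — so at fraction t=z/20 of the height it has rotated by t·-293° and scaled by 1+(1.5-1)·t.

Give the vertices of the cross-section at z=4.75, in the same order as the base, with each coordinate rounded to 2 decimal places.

Cross-section at z=4.75: (0.34,5.50) (-3.61,-3.13) (-0.93,-3.93) (4.05,-4.46) (6.14,-3.68)

t = z/height = 4.75/20 = 0.2375
s = 1 + (scale-1)·z/height = 1 + (1.5-1)·4.75/20 = 1.118750
θ = twist·z/height = -293°·4.75/20 = -69.5875° = -1.214531 rad
cos θ = 0.348777, sin θ = -0.937206 (intermediates below are computed at full precision and shown rounded to 5 d.p.)
v1: (-4.5,2) → rotate → (0.30492,4.91498) → ×s → (0.34113,5.49863) → (0.34,5.50)
v2: (1.5,-4) → rotate → (-3.22566,-2.80091) → ×s → (-3.60871,-3.13352) → (-3.61,-3.13)
v3: (3,-2) → rotate → (-0.82808,-3.50917) → ×s → (-0.92642,-3.92588) → (-0.93,-3.93)
v4: (5,2) → rotate → (3.61829,-3.98848) → ×s → (4.04797,-4.46211) → (4.05,-4.46)
v5: (5,4) → rotate → (5.49271,-3.29092) → ×s → (6.14497,-3.68172) → (6.14,-3.68)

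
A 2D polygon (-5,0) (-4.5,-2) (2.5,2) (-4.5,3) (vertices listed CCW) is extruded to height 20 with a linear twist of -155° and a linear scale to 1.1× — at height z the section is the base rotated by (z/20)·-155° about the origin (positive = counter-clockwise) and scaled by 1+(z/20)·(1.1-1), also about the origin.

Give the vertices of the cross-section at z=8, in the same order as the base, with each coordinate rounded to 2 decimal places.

t = z/height = 8/20 = 0.4
s = 1 + (scale-1)·z/height = 1 + (1.1-1)·8/20 = 1.040000
θ = twist·z/height = -155°·8/20 = -62.0000° = -1.082104 rad
cos θ = 0.469472, sin θ = -0.882948 (intermediates below are computed at full precision and shown rounded to 5 d.p.)
v1: (-5,0) → rotate → (-2.34736,4.41474) → ×s → (-2.44125,4.59133) → (-2.44,4.59)
v2: (-4.5,-2) → rotate → (-3.87852,3.03432) → ×s → (-4.03366,3.15569) → (-4.03,3.16)
v3: (2.5,2) → rotate → (2.93957,-1.26843) → ×s → (3.05716,-1.31916) → (3.06,-1.32)
v4: (-4.5,3) → rotate → (0.53622,5.38168) → ×s → (0.55767,5.59695) → (0.56,5.60)

Cross-section at z=8: (-2.44,4.59) (-4.03,3.16) (3.06,-1.32) (0.56,5.60)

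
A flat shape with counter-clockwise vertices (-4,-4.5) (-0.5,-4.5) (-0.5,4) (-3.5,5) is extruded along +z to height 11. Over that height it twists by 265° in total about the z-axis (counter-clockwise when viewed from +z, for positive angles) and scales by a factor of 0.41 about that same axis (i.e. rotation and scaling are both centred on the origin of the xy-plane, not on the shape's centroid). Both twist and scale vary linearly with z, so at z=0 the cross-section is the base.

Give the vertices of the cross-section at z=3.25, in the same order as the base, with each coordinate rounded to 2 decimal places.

Cross-section at z=3.25: (2.97,-3.99) (3.55,-1.16) (-3.32,0.27) (-4.63,-1.99)

t = z/height = 3.25/11 = 0.295455
s = 1 + (scale-1)·z/height = 1 + (0.41-1)·3.25/11 = 0.825682
θ = twist·z/height = 265°·3.25/11 = 78.2955° = 1.366513 rad
cos θ = 0.202865, sin θ = 0.979207 (intermediates below are computed at full precision and shown rounded to 5 d.p.)
v1: (-4,-4.5) → rotate → (3.59497,-4.82972) → ×s → (2.96830,-3.98781) → (2.97,-3.99)
v2: (-0.5,-4.5) → rotate → (4.30500,-1.40250) → ×s → (3.55456,-1.15802) → (3.55,-1.16)
v3: (-0.5,4) → rotate → (-4.01826,0.32186) → ×s → (-3.31780,0.26575) → (-3.32,0.27)
v4: (-3.5,5) → rotate → (-5.60606,-2.41290) → ×s → (-4.62882,-1.99229) → (-4.63,-1.99)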